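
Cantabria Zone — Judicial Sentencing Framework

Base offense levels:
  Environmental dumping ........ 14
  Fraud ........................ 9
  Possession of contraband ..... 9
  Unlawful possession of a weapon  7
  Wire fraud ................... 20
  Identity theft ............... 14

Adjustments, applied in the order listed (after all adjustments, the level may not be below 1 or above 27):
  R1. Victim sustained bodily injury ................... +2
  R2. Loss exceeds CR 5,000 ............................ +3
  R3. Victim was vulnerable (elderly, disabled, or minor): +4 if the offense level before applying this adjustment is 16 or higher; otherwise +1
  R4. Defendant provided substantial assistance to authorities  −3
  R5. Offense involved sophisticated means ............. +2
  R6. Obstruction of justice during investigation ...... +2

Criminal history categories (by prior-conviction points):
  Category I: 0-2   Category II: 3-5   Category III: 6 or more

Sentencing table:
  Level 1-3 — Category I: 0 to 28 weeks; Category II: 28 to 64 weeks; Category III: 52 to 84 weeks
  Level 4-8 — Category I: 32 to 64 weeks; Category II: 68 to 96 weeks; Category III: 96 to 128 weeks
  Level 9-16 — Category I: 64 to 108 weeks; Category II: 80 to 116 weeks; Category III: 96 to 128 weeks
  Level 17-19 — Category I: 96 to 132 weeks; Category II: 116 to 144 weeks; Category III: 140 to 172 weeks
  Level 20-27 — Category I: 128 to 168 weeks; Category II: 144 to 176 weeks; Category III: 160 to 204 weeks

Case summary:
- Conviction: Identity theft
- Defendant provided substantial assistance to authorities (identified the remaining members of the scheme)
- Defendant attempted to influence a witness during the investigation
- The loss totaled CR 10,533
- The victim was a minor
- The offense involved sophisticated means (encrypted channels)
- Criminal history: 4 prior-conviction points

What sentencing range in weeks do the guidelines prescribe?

144-176 weeks

Base offense level for identity theft: 14.
R1 does not apply.
R2 applies: 14 + 3 = 17.
R3 applies (level before this adjustment is 17 ≥ 16, so +4): 17 + 4 = 21.
R4 applies: 21 − 3 = 18.
R5 applies: 18 + 2 = 20.
R6 applies: 20 + 2 = 22.
Final offense level: 22.
Criminal history: 4 prior points → Category II (3-5).
Level 22 falls in the 20-27 band.
Grid: Level 20-27 × Category II = 144-176 weeks.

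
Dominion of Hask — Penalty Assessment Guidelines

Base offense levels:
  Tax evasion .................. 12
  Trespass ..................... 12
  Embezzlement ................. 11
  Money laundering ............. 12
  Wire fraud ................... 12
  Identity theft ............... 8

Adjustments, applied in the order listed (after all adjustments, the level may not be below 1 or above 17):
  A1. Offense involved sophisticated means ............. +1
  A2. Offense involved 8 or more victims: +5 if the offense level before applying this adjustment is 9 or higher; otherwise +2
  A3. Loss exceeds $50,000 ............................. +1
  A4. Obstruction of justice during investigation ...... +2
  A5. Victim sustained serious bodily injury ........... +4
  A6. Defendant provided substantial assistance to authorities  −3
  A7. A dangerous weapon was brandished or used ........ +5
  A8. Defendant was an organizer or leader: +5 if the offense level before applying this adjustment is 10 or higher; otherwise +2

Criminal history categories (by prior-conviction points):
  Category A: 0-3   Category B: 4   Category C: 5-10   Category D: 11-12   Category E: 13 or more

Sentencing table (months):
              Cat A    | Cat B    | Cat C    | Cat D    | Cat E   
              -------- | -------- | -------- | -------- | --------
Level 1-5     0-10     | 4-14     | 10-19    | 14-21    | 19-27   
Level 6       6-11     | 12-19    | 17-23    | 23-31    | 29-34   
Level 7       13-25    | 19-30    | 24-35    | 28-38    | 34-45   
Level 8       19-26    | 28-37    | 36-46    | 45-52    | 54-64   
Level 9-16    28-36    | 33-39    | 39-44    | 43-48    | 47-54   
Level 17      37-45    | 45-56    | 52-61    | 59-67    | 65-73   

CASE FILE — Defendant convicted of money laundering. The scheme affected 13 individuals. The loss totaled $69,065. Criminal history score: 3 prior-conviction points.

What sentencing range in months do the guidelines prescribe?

Base offense level for money laundering: 12.
A2 applies (level before this adjustment is 12 ≥ 9, so +5): 12 + 5 = 17.
A3 applies: 17 + 1 = 18.
A4 does not apply.
A5 does not apply.
A8 does not apply.
Level 18 exceeds the maximum of 17; capped at 17.
Final offense level: 17.
Criminal history: 3 prior points → Category A (0-3).
Level 17 falls in the 17 band.
Grid: Level 17 × Category A = 37-45 months.

37-45 months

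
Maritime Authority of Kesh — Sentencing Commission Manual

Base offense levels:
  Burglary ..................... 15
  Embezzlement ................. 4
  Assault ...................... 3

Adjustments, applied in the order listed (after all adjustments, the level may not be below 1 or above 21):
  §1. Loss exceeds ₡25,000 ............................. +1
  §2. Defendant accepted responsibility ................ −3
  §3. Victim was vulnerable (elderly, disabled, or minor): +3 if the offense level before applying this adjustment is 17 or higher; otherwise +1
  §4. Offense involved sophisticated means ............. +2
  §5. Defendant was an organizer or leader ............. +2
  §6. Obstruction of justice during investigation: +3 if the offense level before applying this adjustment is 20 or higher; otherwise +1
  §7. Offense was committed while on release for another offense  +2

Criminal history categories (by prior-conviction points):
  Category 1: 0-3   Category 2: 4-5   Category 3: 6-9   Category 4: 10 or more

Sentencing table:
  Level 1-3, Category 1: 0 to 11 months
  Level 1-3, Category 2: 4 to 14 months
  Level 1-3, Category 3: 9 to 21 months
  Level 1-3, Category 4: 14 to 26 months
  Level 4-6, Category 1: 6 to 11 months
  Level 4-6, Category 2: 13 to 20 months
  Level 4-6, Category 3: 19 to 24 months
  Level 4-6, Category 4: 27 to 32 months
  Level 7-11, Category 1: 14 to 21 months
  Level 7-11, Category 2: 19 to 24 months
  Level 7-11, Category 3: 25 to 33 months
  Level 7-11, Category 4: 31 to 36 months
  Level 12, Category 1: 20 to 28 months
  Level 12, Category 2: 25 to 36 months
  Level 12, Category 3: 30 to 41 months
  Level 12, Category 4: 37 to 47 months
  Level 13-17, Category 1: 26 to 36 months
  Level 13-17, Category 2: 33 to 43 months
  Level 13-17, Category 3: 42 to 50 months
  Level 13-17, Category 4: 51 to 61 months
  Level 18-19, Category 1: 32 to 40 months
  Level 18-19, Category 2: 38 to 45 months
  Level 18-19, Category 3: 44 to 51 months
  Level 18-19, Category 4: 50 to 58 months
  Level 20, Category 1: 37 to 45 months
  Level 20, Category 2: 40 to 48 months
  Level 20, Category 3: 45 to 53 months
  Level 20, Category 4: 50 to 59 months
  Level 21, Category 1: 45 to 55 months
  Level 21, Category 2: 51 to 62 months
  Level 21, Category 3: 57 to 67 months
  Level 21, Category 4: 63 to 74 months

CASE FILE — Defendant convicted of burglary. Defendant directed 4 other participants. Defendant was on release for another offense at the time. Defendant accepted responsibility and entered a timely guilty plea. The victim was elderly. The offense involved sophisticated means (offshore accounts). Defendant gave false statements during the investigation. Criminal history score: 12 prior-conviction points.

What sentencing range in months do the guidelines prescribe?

Base offense level for burglary: 15.
§1 does not apply.
§2 applies: 15 − 3 = 12.
§3 applies (level before this adjustment is 12 < 17, so +1): 12 + 1 = 13.
§4 applies: 13 + 2 = 15.
§5 applies: 15 + 2 = 17.
§6 applies (level before this adjustment is 17 < 20, so +1): 17 + 1 = 18.
§7 applies: 18 + 2 = 20.
Final offense level: 20.
Criminal history: 12 prior points → Category 4 (10+).
Level 20 falls in the 20 band.
Grid: Level 20 × Category 4 = 50-59 months.

50-59 months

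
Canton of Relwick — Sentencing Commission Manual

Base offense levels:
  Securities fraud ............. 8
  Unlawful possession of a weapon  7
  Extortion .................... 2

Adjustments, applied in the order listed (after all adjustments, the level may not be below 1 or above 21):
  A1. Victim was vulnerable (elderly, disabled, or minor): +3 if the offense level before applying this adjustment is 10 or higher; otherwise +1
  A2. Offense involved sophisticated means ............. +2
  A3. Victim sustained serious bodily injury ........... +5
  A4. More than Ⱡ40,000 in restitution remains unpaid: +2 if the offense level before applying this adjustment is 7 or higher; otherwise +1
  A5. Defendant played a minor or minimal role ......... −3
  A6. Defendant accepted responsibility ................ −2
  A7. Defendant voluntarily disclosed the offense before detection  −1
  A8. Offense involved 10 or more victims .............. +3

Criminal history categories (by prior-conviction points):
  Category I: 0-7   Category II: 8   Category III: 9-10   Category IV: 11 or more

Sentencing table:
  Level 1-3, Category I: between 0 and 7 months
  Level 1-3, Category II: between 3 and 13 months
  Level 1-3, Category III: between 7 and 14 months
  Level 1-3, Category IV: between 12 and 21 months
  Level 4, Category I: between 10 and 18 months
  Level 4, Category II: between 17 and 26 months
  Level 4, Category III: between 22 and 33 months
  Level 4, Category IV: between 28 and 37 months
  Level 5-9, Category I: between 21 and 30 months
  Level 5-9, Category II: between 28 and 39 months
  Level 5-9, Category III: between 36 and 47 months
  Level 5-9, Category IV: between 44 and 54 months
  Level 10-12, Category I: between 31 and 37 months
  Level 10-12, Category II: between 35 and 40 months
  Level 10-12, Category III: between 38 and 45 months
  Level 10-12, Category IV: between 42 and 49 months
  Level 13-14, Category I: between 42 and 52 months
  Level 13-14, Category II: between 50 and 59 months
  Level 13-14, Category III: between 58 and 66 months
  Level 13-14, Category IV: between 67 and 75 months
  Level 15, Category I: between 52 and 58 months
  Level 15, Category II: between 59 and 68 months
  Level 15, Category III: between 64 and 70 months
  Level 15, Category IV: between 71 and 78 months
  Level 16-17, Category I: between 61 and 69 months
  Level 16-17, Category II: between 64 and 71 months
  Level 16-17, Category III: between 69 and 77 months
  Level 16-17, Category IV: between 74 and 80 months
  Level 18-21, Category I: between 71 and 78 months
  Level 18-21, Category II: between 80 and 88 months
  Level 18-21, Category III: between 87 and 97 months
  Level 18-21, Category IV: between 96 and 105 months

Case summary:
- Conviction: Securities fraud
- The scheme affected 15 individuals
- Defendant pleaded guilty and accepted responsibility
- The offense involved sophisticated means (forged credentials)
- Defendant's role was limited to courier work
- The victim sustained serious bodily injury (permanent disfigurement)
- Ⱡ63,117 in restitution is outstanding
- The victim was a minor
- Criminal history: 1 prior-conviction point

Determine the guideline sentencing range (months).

61-69 months

Base offense level for securities fraud: 8.
A1 applies (level before this adjustment is 8 < 10, so +1): 8 + 1 = 9.
A2 applies: 9 + 2 = 11.
A3 applies: 11 + 5 = 16.
A4 applies (level before this adjustment is 16 ≥ 7, so +2): 16 + 2 = 18.
A5 applies: 18 − 3 = 15.
A6 applies: 15 − 2 = 13.
A7 does not apply.
A8 applies: 13 + 3 = 16.
Final offense level: 16.
Criminal history: 1 prior point → Category I (0-7).
Level 16 falls in the 16-17 band.
Grid: Level 16-17 × Category I = 61-69 months.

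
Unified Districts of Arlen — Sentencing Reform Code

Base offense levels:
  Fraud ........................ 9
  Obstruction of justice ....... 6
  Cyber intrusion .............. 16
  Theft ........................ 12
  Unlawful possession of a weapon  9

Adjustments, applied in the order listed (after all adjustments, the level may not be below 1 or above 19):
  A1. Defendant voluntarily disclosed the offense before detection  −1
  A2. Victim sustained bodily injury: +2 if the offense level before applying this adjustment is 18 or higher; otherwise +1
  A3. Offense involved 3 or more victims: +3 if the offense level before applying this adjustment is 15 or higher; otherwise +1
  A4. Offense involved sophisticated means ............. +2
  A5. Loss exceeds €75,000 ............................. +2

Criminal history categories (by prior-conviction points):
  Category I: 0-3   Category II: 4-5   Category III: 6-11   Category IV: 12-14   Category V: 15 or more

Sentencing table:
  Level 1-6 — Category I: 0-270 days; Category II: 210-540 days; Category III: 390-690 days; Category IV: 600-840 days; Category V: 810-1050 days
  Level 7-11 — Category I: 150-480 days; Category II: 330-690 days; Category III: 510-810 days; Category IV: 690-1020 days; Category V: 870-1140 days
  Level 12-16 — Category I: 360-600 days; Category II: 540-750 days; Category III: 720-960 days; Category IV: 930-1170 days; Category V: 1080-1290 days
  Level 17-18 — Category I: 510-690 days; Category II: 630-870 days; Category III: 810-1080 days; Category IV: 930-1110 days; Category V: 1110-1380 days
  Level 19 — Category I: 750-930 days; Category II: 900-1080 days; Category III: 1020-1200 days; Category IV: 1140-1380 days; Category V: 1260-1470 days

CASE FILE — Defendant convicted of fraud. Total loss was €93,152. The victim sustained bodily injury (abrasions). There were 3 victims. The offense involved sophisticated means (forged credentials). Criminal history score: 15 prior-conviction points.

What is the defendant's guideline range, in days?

1080-1290 days

Base offense level for fraud: 9.
A1 does not apply.
A2 applies (level before this adjustment is 9 < 18, so +1): 9 + 1 = 10.
A3 applies (level before this adjustment is 10 < 15, so +1): 10 + 1 = 11.
A4 applies: 11 + 2 = 13.
A5 applies: 13 + 2 = 15.
Final offense level: 15.
Criminal history: 15 prior points → Category V (15+).
Level 15 falls in the 12-16 band.
Grid: Level 12-16 × Category V = 1080-1290 days.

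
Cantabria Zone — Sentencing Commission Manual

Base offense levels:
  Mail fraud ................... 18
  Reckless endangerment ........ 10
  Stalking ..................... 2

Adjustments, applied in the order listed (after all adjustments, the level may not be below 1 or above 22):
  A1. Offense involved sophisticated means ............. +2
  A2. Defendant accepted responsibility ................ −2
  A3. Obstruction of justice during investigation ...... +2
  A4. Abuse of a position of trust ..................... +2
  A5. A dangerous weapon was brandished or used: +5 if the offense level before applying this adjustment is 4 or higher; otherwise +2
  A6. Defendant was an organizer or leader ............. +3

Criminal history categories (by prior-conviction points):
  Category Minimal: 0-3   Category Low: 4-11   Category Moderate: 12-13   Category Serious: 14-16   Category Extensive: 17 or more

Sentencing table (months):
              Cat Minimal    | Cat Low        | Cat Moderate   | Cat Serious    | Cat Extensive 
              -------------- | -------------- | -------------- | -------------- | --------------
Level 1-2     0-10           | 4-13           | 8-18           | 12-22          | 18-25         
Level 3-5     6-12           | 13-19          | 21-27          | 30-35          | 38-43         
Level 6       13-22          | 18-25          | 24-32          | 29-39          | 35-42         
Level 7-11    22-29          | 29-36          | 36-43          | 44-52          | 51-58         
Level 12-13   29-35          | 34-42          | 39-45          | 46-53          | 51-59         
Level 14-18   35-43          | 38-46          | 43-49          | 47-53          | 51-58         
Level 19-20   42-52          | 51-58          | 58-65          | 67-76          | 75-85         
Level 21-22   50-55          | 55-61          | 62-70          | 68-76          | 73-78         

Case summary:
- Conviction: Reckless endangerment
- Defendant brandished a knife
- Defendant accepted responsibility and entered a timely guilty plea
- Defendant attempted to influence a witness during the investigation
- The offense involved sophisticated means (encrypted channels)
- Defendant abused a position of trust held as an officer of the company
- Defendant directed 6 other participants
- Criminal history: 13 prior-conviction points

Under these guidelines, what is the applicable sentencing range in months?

Base offense level for reckless endangerment: 10.
A1 applies: 10 + 2 = 12.
A2 applies: 12 − 2 = 10.
A3 applies: 10 + 2 = 12.
A4 applies: 12 + 2 = 14.
A5 applies (level before this adjustment is 14 ≥ 4, so +5): 14 + 5 = 19.
A6 applies: 19 + 3 = 22.
Final offense level: 22.
Criminal history: 13 prior points → Category Moderate (12-13).
Level 22 falls in the 21-22 band.
Grid: Level 21-22 × Category Moderate = 62-70 months.

62-70 months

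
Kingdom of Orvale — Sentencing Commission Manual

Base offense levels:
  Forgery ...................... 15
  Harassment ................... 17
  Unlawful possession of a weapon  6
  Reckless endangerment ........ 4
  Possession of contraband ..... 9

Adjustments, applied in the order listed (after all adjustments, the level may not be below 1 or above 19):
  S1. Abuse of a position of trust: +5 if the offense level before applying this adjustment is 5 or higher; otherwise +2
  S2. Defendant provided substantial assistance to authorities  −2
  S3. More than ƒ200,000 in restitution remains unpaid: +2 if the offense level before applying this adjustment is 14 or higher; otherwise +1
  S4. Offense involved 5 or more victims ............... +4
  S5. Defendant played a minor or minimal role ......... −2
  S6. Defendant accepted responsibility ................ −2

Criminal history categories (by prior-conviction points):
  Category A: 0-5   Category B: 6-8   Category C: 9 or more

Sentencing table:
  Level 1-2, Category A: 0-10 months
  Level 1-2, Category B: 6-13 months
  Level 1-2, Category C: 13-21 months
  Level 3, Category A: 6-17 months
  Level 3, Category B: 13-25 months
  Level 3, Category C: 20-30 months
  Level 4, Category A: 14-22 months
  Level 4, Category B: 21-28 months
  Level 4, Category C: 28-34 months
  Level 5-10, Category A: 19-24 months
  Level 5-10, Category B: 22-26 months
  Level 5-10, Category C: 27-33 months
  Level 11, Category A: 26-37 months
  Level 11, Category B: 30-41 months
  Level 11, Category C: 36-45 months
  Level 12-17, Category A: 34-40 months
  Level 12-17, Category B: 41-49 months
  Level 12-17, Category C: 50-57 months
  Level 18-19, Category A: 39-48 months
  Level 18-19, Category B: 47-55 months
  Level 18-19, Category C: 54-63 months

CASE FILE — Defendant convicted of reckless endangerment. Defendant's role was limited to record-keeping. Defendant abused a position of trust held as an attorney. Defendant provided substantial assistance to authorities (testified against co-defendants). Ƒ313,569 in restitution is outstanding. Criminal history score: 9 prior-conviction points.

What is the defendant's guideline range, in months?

20-30 months

Base offense level for reckless endangerment: 4.
S1 applies (level before this adjustment is 4 < 5, so +2): 4 + 2 = 6.
S2 applies: 6 − 2 = 4.
S3 applies (level before this adjustment is 4 < 14, so +1): 4 + 1 = 5.
S4 does not apply.
S5 applies: 5 − 2 = 3.
S6 does not apply.
Final offense level: 3.
Criminal history: 9 prior points → Category C (9+).
Level 3 falls in the 3 band.
Grid: Level 3 × Category C = 20-30 months.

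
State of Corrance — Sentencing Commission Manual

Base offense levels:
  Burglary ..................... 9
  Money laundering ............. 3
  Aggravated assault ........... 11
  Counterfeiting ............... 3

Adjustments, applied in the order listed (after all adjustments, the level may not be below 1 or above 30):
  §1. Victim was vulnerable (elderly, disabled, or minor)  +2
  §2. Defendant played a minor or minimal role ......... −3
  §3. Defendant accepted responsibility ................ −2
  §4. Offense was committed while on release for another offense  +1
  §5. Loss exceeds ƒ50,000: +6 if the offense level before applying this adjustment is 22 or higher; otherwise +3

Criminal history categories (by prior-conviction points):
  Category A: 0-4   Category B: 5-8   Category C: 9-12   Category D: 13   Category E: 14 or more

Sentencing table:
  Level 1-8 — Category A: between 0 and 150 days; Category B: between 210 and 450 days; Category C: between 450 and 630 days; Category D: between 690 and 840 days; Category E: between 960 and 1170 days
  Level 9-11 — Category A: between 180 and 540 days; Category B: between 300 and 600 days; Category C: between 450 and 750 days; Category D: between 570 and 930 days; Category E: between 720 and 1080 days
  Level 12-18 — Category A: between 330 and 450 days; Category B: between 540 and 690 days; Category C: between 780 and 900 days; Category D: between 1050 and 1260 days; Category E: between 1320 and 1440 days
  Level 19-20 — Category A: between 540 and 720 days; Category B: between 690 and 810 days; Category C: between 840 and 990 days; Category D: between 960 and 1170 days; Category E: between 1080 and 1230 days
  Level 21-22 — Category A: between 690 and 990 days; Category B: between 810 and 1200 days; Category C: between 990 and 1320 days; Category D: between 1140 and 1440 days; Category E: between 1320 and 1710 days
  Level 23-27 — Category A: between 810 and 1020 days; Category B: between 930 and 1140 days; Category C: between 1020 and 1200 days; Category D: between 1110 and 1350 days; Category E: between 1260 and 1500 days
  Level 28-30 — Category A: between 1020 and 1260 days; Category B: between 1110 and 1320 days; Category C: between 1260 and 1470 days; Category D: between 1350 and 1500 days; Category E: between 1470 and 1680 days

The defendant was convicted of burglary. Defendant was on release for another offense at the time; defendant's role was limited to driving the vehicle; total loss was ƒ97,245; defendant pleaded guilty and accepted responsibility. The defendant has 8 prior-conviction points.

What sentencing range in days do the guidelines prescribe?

210-450 days

Base offense level for burglary: 9.
§1 does not apply.
§2 applies: 9 − 3 = 6.
§3 applies: 6 − 2 = 4.
§4 applies: 4 + 1 = 5.
§5 applies (level before this adjustment is 5 < 22, so +3): 5 + 3 = 8.
Final offense level: 8.
Criminal history: 8 prior points → Category B (5-8).
Level 8 falls in the 1-8 band.
Grid: Level 1-8 × Category B = 210-450 days.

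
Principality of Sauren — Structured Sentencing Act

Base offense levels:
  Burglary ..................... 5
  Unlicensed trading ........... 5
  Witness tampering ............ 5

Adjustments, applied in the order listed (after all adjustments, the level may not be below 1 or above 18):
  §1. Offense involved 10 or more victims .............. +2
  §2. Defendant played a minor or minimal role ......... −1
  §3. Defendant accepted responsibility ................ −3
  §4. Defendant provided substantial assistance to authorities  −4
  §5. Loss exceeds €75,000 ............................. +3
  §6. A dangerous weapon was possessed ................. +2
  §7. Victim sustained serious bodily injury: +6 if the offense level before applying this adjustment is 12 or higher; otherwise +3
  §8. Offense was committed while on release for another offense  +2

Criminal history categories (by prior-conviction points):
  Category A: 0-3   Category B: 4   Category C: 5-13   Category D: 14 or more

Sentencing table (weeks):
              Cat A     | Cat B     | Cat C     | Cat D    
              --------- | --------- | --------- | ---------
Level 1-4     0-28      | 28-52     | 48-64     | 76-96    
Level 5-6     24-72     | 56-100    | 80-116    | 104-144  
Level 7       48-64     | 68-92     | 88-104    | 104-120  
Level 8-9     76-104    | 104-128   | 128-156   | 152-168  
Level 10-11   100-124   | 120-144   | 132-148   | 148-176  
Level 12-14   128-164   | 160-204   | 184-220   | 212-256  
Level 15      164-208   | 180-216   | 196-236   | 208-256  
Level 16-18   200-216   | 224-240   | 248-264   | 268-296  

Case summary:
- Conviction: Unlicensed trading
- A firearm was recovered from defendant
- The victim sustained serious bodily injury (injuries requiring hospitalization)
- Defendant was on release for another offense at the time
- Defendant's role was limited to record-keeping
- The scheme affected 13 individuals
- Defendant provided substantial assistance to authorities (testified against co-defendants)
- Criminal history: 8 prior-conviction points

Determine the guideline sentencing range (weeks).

128-156 weeks

Base offense level for unlicensed trading: 5.
§1 applies: 5 + 2 = 7.
§2 applies: 7 − 1 = 6.
§3 does not apply.
§4 applies: 6 − 4 = 2.
§5 does not apply.
§6 applies: 2 + 2 = 4.
§7 applies (level before this adjustment is 4 < 12, so +3): 4 + 3 = 7.
§8 applies: 7 + 2 = 9.
Final offense level: 9.
Criminal history: 8 prior points → Category C (5-13).
Level 9 falls in the 8-9 band.
Grid: Level 8-9 × Category C = 128-156 weeks.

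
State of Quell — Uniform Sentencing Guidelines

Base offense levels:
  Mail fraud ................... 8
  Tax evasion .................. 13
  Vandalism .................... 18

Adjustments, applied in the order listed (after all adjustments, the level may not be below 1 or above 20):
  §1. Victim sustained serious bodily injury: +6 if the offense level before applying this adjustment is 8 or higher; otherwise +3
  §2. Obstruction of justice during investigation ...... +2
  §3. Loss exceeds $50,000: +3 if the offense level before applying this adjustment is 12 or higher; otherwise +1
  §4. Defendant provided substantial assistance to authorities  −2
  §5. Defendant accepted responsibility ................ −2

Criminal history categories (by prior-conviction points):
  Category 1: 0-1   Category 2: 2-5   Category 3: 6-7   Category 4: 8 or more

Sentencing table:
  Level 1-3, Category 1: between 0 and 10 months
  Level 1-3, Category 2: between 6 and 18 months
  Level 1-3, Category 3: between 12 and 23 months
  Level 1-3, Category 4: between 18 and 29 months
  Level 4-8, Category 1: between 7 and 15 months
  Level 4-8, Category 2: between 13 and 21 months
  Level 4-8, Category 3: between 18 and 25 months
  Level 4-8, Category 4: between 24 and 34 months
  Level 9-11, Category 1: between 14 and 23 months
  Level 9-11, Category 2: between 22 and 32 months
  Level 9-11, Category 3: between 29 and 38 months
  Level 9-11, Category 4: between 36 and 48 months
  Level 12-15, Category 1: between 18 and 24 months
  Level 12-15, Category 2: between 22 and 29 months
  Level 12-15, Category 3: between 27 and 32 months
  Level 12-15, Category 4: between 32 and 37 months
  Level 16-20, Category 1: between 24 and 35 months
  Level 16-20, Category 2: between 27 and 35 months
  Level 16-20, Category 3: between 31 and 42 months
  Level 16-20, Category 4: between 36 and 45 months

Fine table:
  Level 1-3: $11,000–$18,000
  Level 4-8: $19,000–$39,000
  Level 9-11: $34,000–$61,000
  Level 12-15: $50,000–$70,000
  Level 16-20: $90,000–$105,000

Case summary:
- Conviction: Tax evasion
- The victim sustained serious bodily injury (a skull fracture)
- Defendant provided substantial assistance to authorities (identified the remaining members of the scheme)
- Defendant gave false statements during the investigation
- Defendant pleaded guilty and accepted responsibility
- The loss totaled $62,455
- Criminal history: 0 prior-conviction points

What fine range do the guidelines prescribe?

Base offense level for tax evasion: 13.
§1 applies (level before this adjustment is 13 ≥ 8, so +6): 13 + 6 = 19.
§2 applies: 19 + 2 = 21.
§3 applies (level before this adjustment is 21 ≥ 12, so +3): 21 + 3 = 24.
§4 applies: 24 − 2 = 22.
§5 applies: 22 − 2 = 20.
Final offense level: 20.
Level 20 falls in the 16-20 band.
Fine table: Level 16-20 → $90,000–$105,000.

$90,000–$105,000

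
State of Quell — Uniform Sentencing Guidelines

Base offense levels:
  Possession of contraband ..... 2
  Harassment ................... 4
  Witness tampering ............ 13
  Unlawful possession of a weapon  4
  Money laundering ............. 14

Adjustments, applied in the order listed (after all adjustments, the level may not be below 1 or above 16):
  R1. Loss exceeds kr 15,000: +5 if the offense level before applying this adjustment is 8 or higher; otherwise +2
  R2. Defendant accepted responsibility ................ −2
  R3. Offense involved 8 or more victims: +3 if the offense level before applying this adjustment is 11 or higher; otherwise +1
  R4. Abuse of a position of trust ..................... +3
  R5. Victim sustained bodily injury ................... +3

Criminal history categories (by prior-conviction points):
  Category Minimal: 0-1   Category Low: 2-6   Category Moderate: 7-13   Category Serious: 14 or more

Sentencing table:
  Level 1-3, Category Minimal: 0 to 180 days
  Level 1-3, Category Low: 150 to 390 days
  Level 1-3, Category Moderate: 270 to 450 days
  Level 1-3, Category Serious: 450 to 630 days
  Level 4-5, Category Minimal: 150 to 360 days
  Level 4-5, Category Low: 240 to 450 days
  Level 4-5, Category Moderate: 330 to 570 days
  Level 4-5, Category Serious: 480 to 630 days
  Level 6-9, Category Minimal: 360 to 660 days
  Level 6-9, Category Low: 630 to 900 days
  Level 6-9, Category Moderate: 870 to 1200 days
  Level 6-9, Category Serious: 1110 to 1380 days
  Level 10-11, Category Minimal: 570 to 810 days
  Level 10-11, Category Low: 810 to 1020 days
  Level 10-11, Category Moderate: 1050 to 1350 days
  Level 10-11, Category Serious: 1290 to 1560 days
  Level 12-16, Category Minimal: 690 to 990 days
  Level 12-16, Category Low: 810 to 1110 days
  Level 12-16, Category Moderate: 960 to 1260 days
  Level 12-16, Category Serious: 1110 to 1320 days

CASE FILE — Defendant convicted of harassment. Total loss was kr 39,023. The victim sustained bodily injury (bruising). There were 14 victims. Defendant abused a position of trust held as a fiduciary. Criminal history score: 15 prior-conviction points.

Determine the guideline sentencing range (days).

Base offense level for harassment: 4.
R1 applies (level before this adjustment is 4 < 8, so +2): 4 + 2 = 6.
R3 applies (level before this adjustment is 6 < 11, so +1): 6 + 1 = 7.
R4 applies: 7 + 3 = 10.
R5 applies: 10 + 3 = 13.
Final offense level: 13.
Criminal history: 15 prior points → Category Serious (14+).
Level 13 falls in the 12-16 band.
Grid: Level 12-16 × Category Serious = 1110-1320 days.

1110-1320 days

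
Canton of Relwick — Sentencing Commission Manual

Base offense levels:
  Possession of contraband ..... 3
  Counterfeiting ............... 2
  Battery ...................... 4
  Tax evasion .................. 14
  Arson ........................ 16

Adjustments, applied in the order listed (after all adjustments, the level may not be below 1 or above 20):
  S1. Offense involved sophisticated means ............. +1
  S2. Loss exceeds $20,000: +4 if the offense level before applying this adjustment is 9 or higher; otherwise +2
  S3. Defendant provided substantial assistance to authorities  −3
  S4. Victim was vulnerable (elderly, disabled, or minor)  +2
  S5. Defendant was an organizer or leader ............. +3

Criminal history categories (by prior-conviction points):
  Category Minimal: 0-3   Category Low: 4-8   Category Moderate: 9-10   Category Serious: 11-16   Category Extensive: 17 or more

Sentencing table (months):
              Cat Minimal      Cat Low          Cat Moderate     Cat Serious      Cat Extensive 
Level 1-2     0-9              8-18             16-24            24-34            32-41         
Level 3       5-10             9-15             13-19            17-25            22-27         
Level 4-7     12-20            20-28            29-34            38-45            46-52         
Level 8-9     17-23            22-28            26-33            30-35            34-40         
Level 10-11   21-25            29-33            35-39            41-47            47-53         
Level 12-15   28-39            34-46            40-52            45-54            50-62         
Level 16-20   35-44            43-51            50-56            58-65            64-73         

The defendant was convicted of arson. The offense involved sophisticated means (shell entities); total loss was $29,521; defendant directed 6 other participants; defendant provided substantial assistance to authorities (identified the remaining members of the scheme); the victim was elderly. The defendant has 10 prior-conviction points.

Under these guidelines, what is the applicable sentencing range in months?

50-56 months

Base offense level for arson: 16.
S1 applies: 16 + 1 = 17.
S2 applies (level before this adjustment is 17 ≥ 9, so +4): 17 + 4 = 21.
S3 applies: 21 − 3 = 18.
S4 applies: 18 + 2 = 20.
S5 applies: 20 + 3 = 23.
Level 23 exceeds the maximum of 20; capped at 20.
Final offense level: 20.
Criminal history: 10 prior points → Category Moderate (9-10).
Level 20 falls in the 16-20 band.
Grid: Level 16-20 × Category Moderate = 50-56 months.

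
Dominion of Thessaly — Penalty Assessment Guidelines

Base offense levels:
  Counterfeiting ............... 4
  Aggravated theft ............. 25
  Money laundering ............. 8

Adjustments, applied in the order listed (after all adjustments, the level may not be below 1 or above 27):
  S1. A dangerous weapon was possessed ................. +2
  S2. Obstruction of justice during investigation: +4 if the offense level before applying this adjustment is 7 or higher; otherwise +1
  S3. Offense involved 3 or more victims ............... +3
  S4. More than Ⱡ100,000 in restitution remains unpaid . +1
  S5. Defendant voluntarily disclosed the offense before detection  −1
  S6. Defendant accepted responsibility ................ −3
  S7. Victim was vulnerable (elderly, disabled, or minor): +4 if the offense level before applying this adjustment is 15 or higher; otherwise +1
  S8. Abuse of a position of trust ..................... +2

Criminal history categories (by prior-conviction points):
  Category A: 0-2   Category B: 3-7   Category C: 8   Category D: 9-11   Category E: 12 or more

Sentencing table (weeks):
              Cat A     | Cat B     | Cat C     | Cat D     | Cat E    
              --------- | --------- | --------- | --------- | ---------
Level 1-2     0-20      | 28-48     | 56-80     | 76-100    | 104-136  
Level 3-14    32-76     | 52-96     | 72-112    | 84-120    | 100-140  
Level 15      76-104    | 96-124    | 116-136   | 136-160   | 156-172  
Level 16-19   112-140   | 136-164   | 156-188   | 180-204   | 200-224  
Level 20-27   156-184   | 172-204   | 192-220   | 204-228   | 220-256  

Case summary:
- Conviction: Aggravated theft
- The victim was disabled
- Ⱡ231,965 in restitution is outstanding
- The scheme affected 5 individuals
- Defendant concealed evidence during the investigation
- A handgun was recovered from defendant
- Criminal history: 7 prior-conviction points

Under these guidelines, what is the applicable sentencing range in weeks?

172-204 weeks

Base offense level for aggravated theft: 25.
S1 applies: 25 + 2 = 27.
S2 applies (level before this adjustment is 27 ≥ 7, so +4): 27 + 4 = 31.
S3 applies: 31 + 3 = 34.
S4 applies: 34 + 1 = 35.
S7 applies (level before this adjustment is 35 ≥ 15, so +4): 35 + 4 = 39.
S8 does not apply.
Level 39 exceeds the maximum of 27; capped at 27.
Final offense level: 27.
Criminal history: 7 prior points → Category B (3-7).
Level 27 falls in the 20-27 band.
Grid: Level 20-27 × Category B = 172-204 weeks.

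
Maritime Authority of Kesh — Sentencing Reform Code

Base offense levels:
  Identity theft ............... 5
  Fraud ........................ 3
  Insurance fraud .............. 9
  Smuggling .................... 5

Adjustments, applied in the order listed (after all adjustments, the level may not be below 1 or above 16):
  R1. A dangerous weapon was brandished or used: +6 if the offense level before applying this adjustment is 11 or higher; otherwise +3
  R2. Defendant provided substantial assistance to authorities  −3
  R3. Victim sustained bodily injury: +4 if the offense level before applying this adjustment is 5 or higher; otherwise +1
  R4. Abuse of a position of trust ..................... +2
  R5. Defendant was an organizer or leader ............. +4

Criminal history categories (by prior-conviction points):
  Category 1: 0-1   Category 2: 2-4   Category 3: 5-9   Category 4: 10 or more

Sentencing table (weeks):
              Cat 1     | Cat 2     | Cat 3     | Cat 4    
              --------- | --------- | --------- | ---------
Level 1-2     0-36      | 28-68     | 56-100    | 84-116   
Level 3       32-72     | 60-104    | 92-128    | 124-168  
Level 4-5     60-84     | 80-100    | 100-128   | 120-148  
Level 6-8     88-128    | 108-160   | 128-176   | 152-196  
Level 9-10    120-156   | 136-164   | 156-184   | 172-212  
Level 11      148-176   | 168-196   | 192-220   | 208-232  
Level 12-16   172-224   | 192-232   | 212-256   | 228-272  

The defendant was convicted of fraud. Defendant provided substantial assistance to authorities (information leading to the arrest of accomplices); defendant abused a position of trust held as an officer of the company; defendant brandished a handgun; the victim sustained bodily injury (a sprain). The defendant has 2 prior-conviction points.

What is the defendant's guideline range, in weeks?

Base offense level for fraud: 3.
R1 applies (level before this adjustment is 3 < 11, so +3): 3 + 3 = 6.
R2 applies: 6 − 3 = 3.
R3 applies (level before this adjustment is 3 < 5, so +1): 3 + 1 = 4.
R4 applies: 4 + 2 = 6.
R5 does not apply.
Final offense level: 6.
Criminal history: 2 prior points → Category 2 (2-4).
Level 6 falls in the 6-8 band.
Grid: Level 6-8 × Category 2 = 108-160 weeks.

108-160 weeks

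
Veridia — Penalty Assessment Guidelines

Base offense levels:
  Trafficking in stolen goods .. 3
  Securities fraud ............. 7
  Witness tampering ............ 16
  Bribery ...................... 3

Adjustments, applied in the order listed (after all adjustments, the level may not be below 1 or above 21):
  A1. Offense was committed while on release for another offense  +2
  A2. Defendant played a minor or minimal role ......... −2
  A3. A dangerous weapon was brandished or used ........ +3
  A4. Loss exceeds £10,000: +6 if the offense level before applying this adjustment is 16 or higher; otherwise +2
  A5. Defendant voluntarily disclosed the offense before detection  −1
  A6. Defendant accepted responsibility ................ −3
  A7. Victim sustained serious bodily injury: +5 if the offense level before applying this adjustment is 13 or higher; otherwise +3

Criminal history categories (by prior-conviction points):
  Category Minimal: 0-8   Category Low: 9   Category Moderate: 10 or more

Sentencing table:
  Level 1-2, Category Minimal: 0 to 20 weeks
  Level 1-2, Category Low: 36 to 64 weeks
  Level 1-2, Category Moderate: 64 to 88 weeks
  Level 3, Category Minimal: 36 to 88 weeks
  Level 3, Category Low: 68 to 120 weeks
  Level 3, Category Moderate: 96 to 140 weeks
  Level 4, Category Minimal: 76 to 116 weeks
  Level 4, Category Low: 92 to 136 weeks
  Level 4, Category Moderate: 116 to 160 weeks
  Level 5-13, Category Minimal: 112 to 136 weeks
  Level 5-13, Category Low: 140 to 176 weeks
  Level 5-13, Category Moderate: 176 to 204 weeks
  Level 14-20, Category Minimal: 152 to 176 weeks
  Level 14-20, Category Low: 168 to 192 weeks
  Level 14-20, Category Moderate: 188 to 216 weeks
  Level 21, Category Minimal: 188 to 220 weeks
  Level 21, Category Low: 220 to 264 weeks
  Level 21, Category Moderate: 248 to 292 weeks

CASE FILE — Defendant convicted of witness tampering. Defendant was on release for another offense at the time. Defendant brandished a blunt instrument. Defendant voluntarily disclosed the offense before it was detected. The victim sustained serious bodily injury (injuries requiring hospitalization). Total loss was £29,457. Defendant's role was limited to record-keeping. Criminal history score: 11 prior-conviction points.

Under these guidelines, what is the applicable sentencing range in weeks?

248-292 weeks

Base offense level for witness tampering: 16.
A1 applies: 16 + 2 = 18.
A2 applies: 18 − 2 = 16.
A3 applies: 16 + 3 = 19.
A4 applies (level before this adjustment is 19 ≥ 16, so +6): 19 + 6 = 25.
A5 applies: 25 − 1 = 24.
A7 applies (level before this adjustment is 24 ≥ 13, so +5): 24 + 5 = 29.
Level 29 exceeds the maximum of 21; capped at 21.
Final offense level: 21.
Criminal history: 11 prior points → Category Moderate (10+).
Level 21 falls in the 21 band.
Grid: Level 21 × Category Moderate = 248-292 weeks.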